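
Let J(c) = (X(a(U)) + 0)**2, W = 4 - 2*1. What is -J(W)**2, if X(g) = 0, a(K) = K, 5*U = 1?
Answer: 0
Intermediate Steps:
W = 2 (W = 4 - 2 = 2)
U = 1/5 (U = (1/5)*1 = 1/5 ≈ 0.20000)
J(c) = 0 (J(c) = (0 + 0)**2 = 0**2 = 0)
-J(W)**2 = -1*0**2 = -1*0 = 0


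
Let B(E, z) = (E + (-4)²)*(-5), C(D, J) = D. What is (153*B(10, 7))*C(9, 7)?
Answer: -179010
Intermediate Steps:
B(E, z) = -80 - 5*E (B(E, z) = (E + 16)*(-5) = (16 + E)*(-5) = -80 - 5*E)
(153*B(10, 7))*C(9, 7) = (153*(-80 - 5*10))*9 = (153*(-80 - 50))*9 = (153*(-130))*9 = -19890*9 = -179010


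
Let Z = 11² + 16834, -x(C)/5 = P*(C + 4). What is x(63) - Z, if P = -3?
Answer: -15950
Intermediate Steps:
x(C) = 60 + 15*C (x(C) = -(-15)*(C + 4) = -(-15)*(4 + C) = -5*(-12 - 3*C) = 60 + 15*C)
Z = 16955 (Z = 121 + 16834 = 16955)
x(63) - Z = (60 + 15*63) - 1*16955 = (60 + 945) - 16955 = 1005 - 16955 = -15950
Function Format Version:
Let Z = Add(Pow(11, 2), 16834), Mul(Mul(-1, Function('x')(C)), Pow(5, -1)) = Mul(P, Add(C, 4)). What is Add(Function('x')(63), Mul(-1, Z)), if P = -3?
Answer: -15950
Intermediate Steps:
Function('x')(C) = Add(60, Mul(15, C)) (Function('x')(C) = Mul(-5, Mul(-3, Add(C, 4))) = Mul(-5, Mul(-3, Add(4, C))) = Mul(-5, Add(-12, Mul(-3, C))) = Add(60, Mul(15, C)))
Z = 16955 (Z = Add(121, 16834) = 16955)
Add(Function('x')(63), Mul(-1, Z)) = Add(Add(60, Mul(15, 63)), Mul(-1, 16955)) = Add(Add(60, 945), -16955) = Add(1005, -16955) = -15950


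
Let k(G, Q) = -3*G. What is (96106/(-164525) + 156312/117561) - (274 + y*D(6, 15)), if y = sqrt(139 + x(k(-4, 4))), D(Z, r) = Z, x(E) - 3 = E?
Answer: -1761737777172/6447241175 - 6*sqrt(154) ≈ -347.71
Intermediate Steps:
x(E) = 3 + E
y = sqrt(154) (y = sqrt(139 + (3 - 3*(-4))) = sqrt(139 + (3 + 12)) = sqrt(139 + 15) = sqrt(154) ≈ 12.410)
(96106/(-164525) + 156312/117561) - (274 + y*D(6, 15)) = (96106/(-164525) + 156312/117561) - (274 + sqrt(154)*6) = (96106*(-1/164525) + 156312*(1/117561)) - (274 + 6*sqrt(154)) = (-96106/164525 + 52104/39187) + (-274 - 6*sqrt(154)) = 4806304778/6447241175 + (-274 - 6*sqrt(154)) = -1761737777172/6447241175 - 6*sqrt(154)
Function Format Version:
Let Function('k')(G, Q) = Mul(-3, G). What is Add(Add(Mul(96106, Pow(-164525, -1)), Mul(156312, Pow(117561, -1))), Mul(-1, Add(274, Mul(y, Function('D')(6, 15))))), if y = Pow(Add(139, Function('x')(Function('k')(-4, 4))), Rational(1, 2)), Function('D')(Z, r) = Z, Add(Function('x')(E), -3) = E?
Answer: Add(Rational(-1761737777172, 6447241175), Mul(-6, Pow(154, Rational(1, 2)))) ≈ -347.71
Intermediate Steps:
Function('x')(E) = Add(3, E)
y = Pow(154, Rational(1, 2)) (y = Pow(Add(139, Add(3, Mul(-3, -4))), Rational(1, 2)) = Pow(Add(139, Add(3, 12)), Rational(1, 2)) = Pow(Add(139, 15), Rational(1, 2)) = Pow(154, Rational(1, 2)) ≈ 12.410)
Add(Add(Mul(96106, Pow(-164525, -1)), Mul(156312, Pow(117561, -1))), Mul(-1, Add(274, Mul(y, Function('D')(6, 15))))) = Add(Add(Mul(96106, Pow(-164525, -1)), Mul(156312, Pow(117561, -1))), Mul(-1, Add(274, Mul(Pow(154, Rational(1, 2)), 6)))) = Add(Add(Mul(96106, Rational(-1, 164525)), Mul(156312, Rational(1, 117561))), Mul(-1, Add(274, Mul(6, Pow(154, Rational(1, 2)))))) = Add(Add(Rational(-96106, 164525), Rational(52104, 39187)), Add(-274, Mul(-6, Pow(154, Rational(1, 2))))) = Add(Rational(4806304778, 6447241175), Add(-274, Mul(-6, Pow(154, Rational(1, 2))))) = Add(Rational(-1761737777172, 6447241175), Mul(-6, Pow(154, Rational(1, 2))))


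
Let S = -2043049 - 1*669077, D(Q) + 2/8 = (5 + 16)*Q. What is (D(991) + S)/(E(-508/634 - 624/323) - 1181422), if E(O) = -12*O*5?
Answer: 1102265839051/483800756008 ≈ 2.2783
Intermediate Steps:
D(Q) = -¼ + 21*Q (D(Q) = -¼ + (5 + 16)*Q = -¼ + 21*Q)
S = -2712126 (S = -2043049 - 669077 = -2712126)
E(O) = -60*O
(D(991) + S)/(E(-508/634 - 624/323) - 1181422) = ((-¼ + 21*991) - 2712126)/(-60*(-508/634 - 624/323) - 1181422) = ((-¼ + 20811) - 2712126)/(-60*(-508*1/634 - 624*1/323) - 1181422) = (83243/4 - 2712126)/(-60*(-254/317 - 624/323) - 1181422) = -10765261/(4*(-60*(-279850/102391) - 1181422)) = -10765261/(4*(16791000/102391 - 1181422)) = -10765261/(4*(-120950189002/102391)) = -10765261/4*(-102391/120950189002) = 1102265839051/483800756008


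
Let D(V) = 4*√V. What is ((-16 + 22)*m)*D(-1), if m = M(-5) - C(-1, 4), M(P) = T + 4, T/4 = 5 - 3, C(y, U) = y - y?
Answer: 288*I ≈ 288.0*I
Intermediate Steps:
C(y, U) = 0
T = 8 (T = 4*(5 - 3) = 4*2 = 8)
M(P) = 12 (M(P) = 8 + 4 = 12)
m = 12 (m = 12 - 1*0 = 12 + 0 = 12)
((-16 + 22)*m)*D(-1) = ((-16 + 22)*12)*(4*√(-1)) = (6*12)*(4*I) = 72*(4*I) = 288*I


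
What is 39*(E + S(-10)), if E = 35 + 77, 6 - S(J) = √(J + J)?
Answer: 4602 - 78*I*√5 ≈ 4602.0 - 174.41*I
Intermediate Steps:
S(J) = 6 - √2*√J (S(J) = 6 - √(J + J) = 6 - √(2*J) = 6 - √2*√J)
E = 112
39*(E + S(-10)) = 39*(112 + (6 - √2*√(-10))) = 39*(112 + (6 - √2*I*√10)) = 39*(112 + (6 - 2*I*√5)) = 39*(118 - 2*I*√5) = 4602 - 78*I*√5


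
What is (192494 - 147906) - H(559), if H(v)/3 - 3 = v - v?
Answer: 44579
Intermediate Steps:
H(v) = 9 (H(v) = 9 + 3*(v - v) = 9 + 3*0 = 9 + 0 = 9)
(192494 - 147906) - H(559) = (192494 - 147906) - 1*9 = 44588 - 9 = 44579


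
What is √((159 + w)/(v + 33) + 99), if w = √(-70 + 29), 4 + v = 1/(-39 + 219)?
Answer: 3*√(316450031 + 104420*I*√41)/5221 ≈ 10.222 + 0.010798*I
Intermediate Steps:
v = -719/180 (v = -4 + 1/(-39 + 219) = -4 + 1/180 = -719/180 ≈ -3.9944)
w = I*√41 (w = √(-41) = I*√41 ≈ 6.4031*I)
√((159 + w)/(v + 33) + 99) = √((159 + I*√41)/(-719/180 + 33) + 99) = √((159 + I*√41)/(5221/180) + 99) = √((159 + I*√41)*(180/5221) + 99) = √((28620/5221 + 180*I*√41/5221) + 99) = √(545499/5221 + 180*I*√41/5221)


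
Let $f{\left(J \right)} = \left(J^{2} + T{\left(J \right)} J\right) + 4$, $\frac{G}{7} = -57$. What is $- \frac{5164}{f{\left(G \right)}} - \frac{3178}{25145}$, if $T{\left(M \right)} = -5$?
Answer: $- \frac{32107119}{202668700} \approx -0.15842$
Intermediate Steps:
$G = -399$ ($G = 7 \left(-57\right) = -399$)
$f{\left(J \right)} = 4 + J^{2} - 5 J$ ($f{\left(J \right)} = \left(J^{2} - 5 J\right) + 4 = 4 + J^{2} - 5 J$)
$- \frac{5164}{f{\left(G \right)}} - \frac{3178}{25145} = - \frac{5164}{4 + \left(-399\right)^{2} - -1995} - \frac{3178}{25145} = - \frac{5164}{4 + 159201 + 1995} - \frac{3178}{25145} = - \frac{5164}{161200} - \frac{3178}{25145} = \left(-5164\right) \frac{1}{161200} - \frac{3178}{25145} = - \frac{1291}{40300} - \frac{3178}{25145} = - \frac{32107119}{202668700}$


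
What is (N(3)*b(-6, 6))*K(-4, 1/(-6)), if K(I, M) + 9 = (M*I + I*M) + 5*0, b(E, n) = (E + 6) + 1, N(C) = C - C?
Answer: 0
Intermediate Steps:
N(C) = 0
b(E, n) = 7 + E (b(E, n) = (6 + E) + 1 = 7 + E)
K(I, M) = -9 + 2*I*M (K(I, M) = -9 + ((M*I + I*M) + 5*0) = -9 + ((I*M + I*M) + 0) = -9 + (2*I*M + 0) = -9 + 2*I*M)
(N(3)*b(-6, 6))*K(-4, 1/(-6)) = (0*(7 - 6))*(-9 + 2*(-4)/(-6)) = (0*1)*(-9 + 2*(-4)*(-⅙)) = 0*(-9 + 4/3) = 0*(-23/3) = 0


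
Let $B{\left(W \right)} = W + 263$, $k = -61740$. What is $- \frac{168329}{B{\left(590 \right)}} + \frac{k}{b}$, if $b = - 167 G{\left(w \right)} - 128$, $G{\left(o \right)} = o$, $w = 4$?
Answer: $- \frac{20331416}{169747} \approx -119.77$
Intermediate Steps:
$B{\left(W \right)} = 263 + W$
$b = -796$ ($b = \left(-167\right) 4 - 128 = -668 - 128 = -796$)
$- \frac{168329}{B{\left(590 \right)}} + \frac{k}{b} = - \frac{168329}{263 + 590} - \frac{61740}{-796} = - \frac{168329}{853} - - \frac{15435}{199} = \left(-168329\right) \frac{1}{853} + \frac{15435}{199} = - \frac{168329}{853} + \frac{15435}{199} = - \frac{20331416}{169747}$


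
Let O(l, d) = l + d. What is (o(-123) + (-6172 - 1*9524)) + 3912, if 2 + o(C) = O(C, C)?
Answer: -12032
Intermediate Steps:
O(l, d) = d + l
o(C) = -2 + 2*C (o(C) = -2 + (C + C) = -2 + 2*C)
(o(-123) + (-6172 - 1*9524)) + 3912 = ((-2 + 2*(-123)) + (-6172 - 1*9524)) + 3912 = ((-2 - 246) + (-6172 - 9524)) + 3912 = (-248 - 15696) + 3912 = -15944 + 3912 = -12032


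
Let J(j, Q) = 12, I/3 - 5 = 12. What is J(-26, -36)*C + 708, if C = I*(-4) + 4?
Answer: -1692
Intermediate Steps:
I = 51 (I = 15 + 3*12 = 15 + 36 = 51)
C = -200 (C = 51*(-4) + 4 = -204 + 4 = -200)
J(-26, -36)*C + 708 = 12*(-200) + 708 = -2400 + 708 = -1692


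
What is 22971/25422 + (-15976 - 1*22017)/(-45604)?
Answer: 17661645/10169692 ≈ 1.7367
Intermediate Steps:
22971/25422 + (-15976 - 1*22017)/(-45604) = 22971*(1/25422) + (-15976 - 22017)*(-1/45604) = 403/446 - 37993*(-1/45604) = 403/446 + 37993/45604 = 17661645/10169692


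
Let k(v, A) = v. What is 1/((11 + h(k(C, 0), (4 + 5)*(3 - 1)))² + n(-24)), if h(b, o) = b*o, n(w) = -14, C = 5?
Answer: 1/10187 ≈ 9.8164e-5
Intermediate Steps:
1/((11 + h(k(C, 0), (4 + 5)*(3 - 1)))² + n(-24)) = 1/((11 + 5*((4 + 5)*(3 - 1)))² - 14) = 1/((11 + 5*(9*2))² - 14) = 1/((11 + 5*18)² - 14) = 1/((11 + 90)² - 14) = 1/(101² - 14) = 1/(10201 - 14) = 1/10187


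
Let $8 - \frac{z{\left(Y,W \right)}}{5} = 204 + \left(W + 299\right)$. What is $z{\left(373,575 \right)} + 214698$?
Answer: $209348$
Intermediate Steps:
$z{\left(Y,W \right)} = -2475 - 5 W$ ($z{\left(Y,W \right)} = 40 - 5 \left(204 + \left(W + 299\right)\right) = 40 - 5 \left(204 + \left(299 + W\right)\right) = 40 - 5 \left(503 + W\right) = 40 - \left(2515 + 5 W\right) = -2475 - 5 W$)
$z{\left(373,575 \right)} + 214698 = \left(-2475 - 2875\right) + 214698 = -5350 + 214698 = 209348$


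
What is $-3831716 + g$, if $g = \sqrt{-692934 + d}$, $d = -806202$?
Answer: $-3831716 + 64 i \sqrt{366} \approx -3.8317 \cdot 10^{6} + 1224.4 i$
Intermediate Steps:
$g = 64 i \sqrt{366}$ ($g = \sqrt{-692934 - 806202} = \sqrt{-1499136} = 64 i \sqrt{366} \approx 1224.4 i$)
$-3831716 + g = -3831716 + 64 i \sqrt{366}$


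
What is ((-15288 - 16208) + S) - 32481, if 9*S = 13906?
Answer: -561887/9 ≈ -62432.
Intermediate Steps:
S = 13906/9 (S = (⅑)*13906 = 13906/9 ≈ 1545.1)
((-15288 - 16208) + S) - 32481 = ((-15288 - 16208) + 13906/9) - 32481 = (-31496 + 13906/9) - 32481 = -269558/9 - 32481 = -561887/9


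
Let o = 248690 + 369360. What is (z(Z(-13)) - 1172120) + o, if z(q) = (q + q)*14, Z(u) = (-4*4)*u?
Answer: -548246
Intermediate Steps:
Z(u) = -16*u
z(q) = 28*q (z(q) = (2*q)*14 = 28*q)
o = 618050
(z(Z(-13)) - 1172120) + o = (28*(-16*(-13)) - 1172120) + 618050 = (28*208 - 1172120) + 618050 = (5824 - 1172120) + 618050 = -1166296 + 618050 = -548246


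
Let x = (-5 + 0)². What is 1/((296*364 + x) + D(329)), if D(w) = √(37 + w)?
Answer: 35923/3871385665 - √366/11614156995 ≈ 9.2775e-6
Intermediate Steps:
x = 25 (x = (-5)² = 25)
1/((296*364 + x) + D(329)) = 1/((296*364 + 25) + √(37 + 329)) = 1/((107744 + 25) + √366) = 1/(107769 + √366)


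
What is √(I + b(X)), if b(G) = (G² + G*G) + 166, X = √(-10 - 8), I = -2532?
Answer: I*√2402 ≈ 49.01*I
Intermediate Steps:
X = 3*I*√2 (X = √(-18) = 3*I*√2 ≈ 4.2426*I)
b(G) = 166 + 2*G² (b(G) = (G² + G²) + 166 = 2*G² + 166 = 166 + 2*G²)
√(I + b(X)) = √(-2532 + (166 + 2*(3*I*√2)²)) = √(-2532 + (166 + 2*(-18))) = √(-2532 + (166 - 36)) = √(-2532 + 130) = √(-2402) = I*√2402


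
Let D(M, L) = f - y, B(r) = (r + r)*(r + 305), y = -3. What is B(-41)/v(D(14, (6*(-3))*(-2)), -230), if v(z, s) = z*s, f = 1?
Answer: 2706/115 ≈ 23.530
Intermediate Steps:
B(r) = 2*r*(305 + r) (B(r) = (2*r)*(305 + r) = 2*r*(305 + r))
D(M, L) = 4 (D(M, L) = 1 - 1*(-3) = 1 + 3 = 4)
v(z, s) = s*z
B(-41)/v(D(14, (6*(-3))*(-2)), -230) = (2*(-41)*(305 - 41))/((-230*4)) = (2*(-41)*264)/(-920) = -21648*(-1/920) = 2706/115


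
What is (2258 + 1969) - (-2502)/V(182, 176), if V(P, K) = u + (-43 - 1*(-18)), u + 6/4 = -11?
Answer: 104007/25 ≈ 4160.3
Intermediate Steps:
u = -25/2 (u = -3/2 - 11 = -25/2 ≈ -12.500)
V(P, K) = -75/2 (V(P, K) = -25/2 + (-43 - 1*(-18)) = -25/2 + (-43 + 18) = -25/2 - 25 = -75/2)
(2258 + 1969) - (-2502)/V(182, 176) = (2258 + 1969) - (-2502)/(-75/2) = 4227 - (-2502)*(-2)/75 = 4227 - 1*1668/25 = 4227 - 1668/25 = 104007/25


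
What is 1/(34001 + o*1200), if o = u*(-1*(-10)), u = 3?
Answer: 1/70001 ≈ 1.4286e-5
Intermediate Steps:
o = 30 (o = 3*(-1*(-10)) = 3*10 = 30)
1/(34001 + o*1200) = 1/(34001 + 30*1200) = 1/(34001 + 36000) = 1/70001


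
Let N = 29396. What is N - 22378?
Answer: 7018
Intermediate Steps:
N - 22378 = 29396 - 22378 = 7018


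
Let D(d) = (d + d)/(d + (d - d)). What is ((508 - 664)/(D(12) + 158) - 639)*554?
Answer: -7090923/20 ≈ -3.5455e+5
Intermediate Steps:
D(d) = 2 (D(d) = (2*d)/(d + 0) = (2*d)/d = 2)
((508 - 664)/(D(12) + 158) - 639)*554 = ((508 - 664)/(2 + 158) - 639)*554 = (-156/160 - 639)*554 = (-156*1/160 - 639)*554 = (-39/40 - 639)*554 = -25599/40*554 = -7090923/20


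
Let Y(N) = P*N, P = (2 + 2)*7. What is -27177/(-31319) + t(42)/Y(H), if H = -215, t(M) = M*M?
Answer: 3869958/6733585 ≈ 0.57473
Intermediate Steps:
P = 28 (P = 4*7 = 28)
t(M) = M²
Y(N) = 28*N
-27177/(-31319) + t(42)/Y(H) = -27177/(-31319) + 42²/((28*(-215))) = -27177*(-1/31319) + 1764/(-6020) = 27177/31319 + 1764*(-1/6020) = 27177/31319 - 63/215 = 3869958/6733585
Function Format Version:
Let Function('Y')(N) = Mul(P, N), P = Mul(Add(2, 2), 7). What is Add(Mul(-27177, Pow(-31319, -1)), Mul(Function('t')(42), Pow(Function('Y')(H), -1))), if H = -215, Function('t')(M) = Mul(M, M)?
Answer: Rational(3869958, 6733585) ≈ 0.57473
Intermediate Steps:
P = 28 (P = Mul(4, 7) = 28)
Function('t')(M) = Pow(M, 2)
Function('Y')(N) = Mul(28, N)
Add(Mul(-27177, Pow(-31319, -1)), Mul(Function('t')(42), Pow(Function('Y')(H), -1))) = Add(Mul(-27177, Pow(-31319, -1)), Mul(Pow(42, 2), Pow(Mul(28, -215), -1))) = Add(Mul(-27177, Rational(-1, 31319)), Mul(1764, Pow(-6020, -1))) = Add(Rational(27177, 31319), Mul(1764, Rational(-1, 6020))) = Add(Rational(27177, 31319), Rational(-63, 215)) = Rational(3869958, 6733585)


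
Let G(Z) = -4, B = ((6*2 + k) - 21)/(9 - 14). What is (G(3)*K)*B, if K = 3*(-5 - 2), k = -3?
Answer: 1008/5 ≈ 201.60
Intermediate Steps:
B = 12/5 (B = ((6*2 - 3) - 21)/(9 - 14) = ((12 - 3) - 21)/(-5) = (9 - 21)*(-⅕) = -12*(-⅕) = 12/5 ≈ 2.4000)
K = -21 (K = 3*(-7) = -21)
(G(3)*K)*B = -4*(-21)*(12/5) = 84*(12/5) = 1008/5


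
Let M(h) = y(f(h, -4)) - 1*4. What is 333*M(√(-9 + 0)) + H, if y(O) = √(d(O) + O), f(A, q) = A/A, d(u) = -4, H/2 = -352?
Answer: -2036 + 333*I*√3 ≈ -2036.0 + 576.77*I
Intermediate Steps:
H = -704 (H = 2*(-352) = -704)
f(A, q) = 1
y(O) = √(-4 + O)
M(h) = -4 + I*√3 (M(h) = √(-4 + 1) - 1*4 = √(-3) - 4 = I*√3 - 4 = -4 + I*√3)
333*M(√(-9 + 0)) + H = 333*(-4 + I*√3) - 704 = (-1332 + 333*I*√3) - 704 = -2036 + 333*I*√3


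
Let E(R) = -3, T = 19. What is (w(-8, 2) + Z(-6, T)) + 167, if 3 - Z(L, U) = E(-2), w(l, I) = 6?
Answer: 179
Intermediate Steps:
Z(L, U) = 6 (Z(L, U) = 3 - 1*(-3) = 3 + 3 = 6)
(w(-8, 2) + Z(-6, T)) + 167 = (6 + 6) + 167 = 12 + 167 = 179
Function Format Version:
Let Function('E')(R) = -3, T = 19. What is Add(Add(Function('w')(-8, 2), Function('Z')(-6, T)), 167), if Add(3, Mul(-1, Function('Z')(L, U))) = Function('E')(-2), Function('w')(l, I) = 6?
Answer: 179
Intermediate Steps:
Function('Z')(L, U) = 6 (Function('Z')(L, U) = Add(3, Mul(-1, -3)) = Add(3, 3) = 6)
Add(Add(Function('w')(-8, 2), Function('Z')(-6, T)), 167) = Add(Add(6, 6), 167) = Add(12, 167) = 179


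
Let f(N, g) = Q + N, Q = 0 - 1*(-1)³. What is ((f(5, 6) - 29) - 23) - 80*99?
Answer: -7966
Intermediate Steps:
Q = 1 (Q = 0 - 1*(-1) = 0 + 1 = 1)
f(N, g) = 1 + N
((f(5, 6) - 29) - 23) - 80*99 = (((1 + 5) - 29) - 23) - 80*99 = ((6 - 29) - 23) - 7920 = (-23 - 23) - 7920 = -46 - 7920 = -7966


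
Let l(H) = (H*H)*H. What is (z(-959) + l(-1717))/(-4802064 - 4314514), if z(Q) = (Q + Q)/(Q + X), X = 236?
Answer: 3659731149881/6591285894 ≈ 555.24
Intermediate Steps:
l(H) = H**3 (l(H) = H**2*H = H**3)
z(Q) = 2*Q/(236 + Q) (z(Q) = (Q + Q)/(Q + 236) = (2*Q)/(236 + Q) = 2*Q/(236 + Q))
(z(-959) + l(-1717))/(-4802064 - 4314514) = (2*(-959)/(236 - 959) + (-1717)**3)/(-4802064 - 4314514) = (2*(-959)/(-723) - 5061868813)/(-9116578) = (2*(-959)*(-1/723) - 5061868813)*(-1/9116578) = (1918/723 - 5061868813)*(-1/9116578) = -3659731149881/723*(-1/9116578) = 3659731149881/6591285894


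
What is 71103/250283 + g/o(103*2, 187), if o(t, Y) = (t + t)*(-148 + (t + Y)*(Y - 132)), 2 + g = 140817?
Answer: 664107258257/2213603966332 ≈ 0.30001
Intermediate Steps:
g = 140815 (g = -2 + 140817 = 140815)
o(t, Y) = 2*t*(-148 + (-132 + Y)*(Y + t)) (o(t, Y) = (2*t)*(-148 + (Y + t)*(-132 + Y)) = (2*t)*(-148 + (-132 + Y)*(Y + t)) = 2*t*(-148 + (-132 + Y)*(Y + t)))
71103/250283 + g/o(103*2, 187) = 71103/250283 + 140815/((2*(103*2)*(-148 + 187**2 - 132*187 - 13596*2 + 187*(103*2)))) = 71103*(1/250283) + 140815/((2*206*(-148 + 34969 - 24684 - 132*206 + 187*206))) = 71103/250283 + 140815/((2*206*(-148 + 34969 - 24684 - 27192 + 38522))) = 71103/250283 + 140815/((2*206*21467)) = 71103/250283 + 140815/8844404 = 664107258257/2213603966332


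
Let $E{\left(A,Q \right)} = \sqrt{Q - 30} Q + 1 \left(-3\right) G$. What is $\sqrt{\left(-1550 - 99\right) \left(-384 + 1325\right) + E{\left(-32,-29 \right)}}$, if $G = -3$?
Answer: $\sqrt{-1551700 - 29 i \sqrt{59}} \approx 0.089 - 1245.7 i$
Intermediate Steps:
$E{\left(A,Q \right)} = 9 + Q \sqrt{-30 + Q}$ ($E{\left(A,Q \right)} = \sqrt{Q - 30} Q + 1 \left(-3\right) \left(-3\right) = \sqrt{-30 + Q} Q - -9 = Q \sqrt{-30 + Q} + 9 = 9 + Q \sqrt{-30 + Q}$)
$\sqrt{\left(-1550 - 99\right) \left(-384 + 1325\right) + E{\left(-32,-29 \right)}} = \sqrt{\left(-1550 - 99\right) \left(-384 + 1325\right) + \left(9 - 29 \sqrt{-30 - 29}\right)} = \sqrt{\left(-1649\right) 941 + \left(9 - 29 \sqrt{-59}\right)} = \sqrt{-1551709 + \left(9 - 29 i \sqrt{59}\right)} = \sqrt{-1551700 - 29 i \sqrt{59}}$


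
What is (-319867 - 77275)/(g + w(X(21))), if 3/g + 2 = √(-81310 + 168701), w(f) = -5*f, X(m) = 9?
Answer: 260287462513/29493021 + 198571*√87391/29493021 ≈ 8827.4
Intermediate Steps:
g = 3/(-2 + √87391) (g = 3/(-2 + √(-81310 + 168701)) = 3/(-2 + √87391) ≈ 0.010217)
(-319867 - 77275)/(g + w(X(21))) = (-319867 - 77275)/((2/29129 + √87391/29129) - 5*9) = -397142/((2/29129 + √87391/29129) - 45) = -397142/(-1310803/29129 + √87391/29129)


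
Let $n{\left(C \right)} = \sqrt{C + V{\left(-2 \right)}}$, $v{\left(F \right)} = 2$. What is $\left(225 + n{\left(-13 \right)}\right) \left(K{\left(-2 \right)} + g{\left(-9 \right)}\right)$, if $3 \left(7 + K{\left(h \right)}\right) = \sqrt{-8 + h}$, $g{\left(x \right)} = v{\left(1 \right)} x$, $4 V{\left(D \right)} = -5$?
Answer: $- \frac{\left(75 - i \sqrt{10}\right) \left(450 + i \sqrt{57}\right)}{6} \approx -5629.0 + 142.8 i$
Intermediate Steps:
$V{\left(D \right)} = - \frac{5}{4}$ ($V{\left(D \right)} = \frac{1}{4} \left(-5\right) = - \frac{5}{4}$)
$g{\left(x \right)} = 2 x$
$K{\left(h \right)} = -7 + \frac{\sqrt{-8 + h}}{3}$
$n{\left(C \right)} = \sqrt{- \frac{5}{4} + C}$ ($n{\left(C \right)} = \sqrt{C - \frac{5}{4}} = \sqrt{- \frac{5}{4} + C}$)
$\left(225 + n{\left(-13 \right)}\right) \left(K{\left(-2 \right)} + g{\left(-9 \right)}\right) = \left(225 + \frac{\sqrt{-5 + 4 \left(-13\right)}}{2}\right) \left(\left(-7 + \frac{\sqrt{-8 - 2}}{3}\right) + 2 \left(-9\right)\right) = \left(225 + \frac{\sqrt{-5 - 52}}{2}\right) \left(\left(-7 + \frac{\sqrt{-10}}{3}\right) - 18\right) = \left(225 + \frac{\sqrt{-57}}{2}\right) \left(\left(-7 + \frac{i \sqrt{10}}{3}\right) - 18\right) = \left(225 + \frac{i \sqrt{57}}{2}\right) \left(\left(-7 + \frac{i \sqrt{10}}{3}\right) - 18\right) = \left(225 + \frac{i \sqrt{57}}{2}\right) \left(-25 + \frac{i \sqrt{10}}{3}\right) = \left(-25 + \frac{i \sqrt{10}}{3}\right) \left(225 + \frac{i \sqrt{57}}{2}\right)$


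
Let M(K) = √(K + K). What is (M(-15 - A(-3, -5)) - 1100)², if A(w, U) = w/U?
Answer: 6049844/5 - 880*I*√195 ≈ 1.21e+6 - 12289.0*I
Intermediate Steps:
M(K) = √2*√K (M(K) = √(2*K) = √2*√K)
(M(-15 - A(-3, -5)) - 1100)² = (√2*√(-15 - (-3)/(-5)) - 1100)² = (√2*√(-15 - (-3)*(-1)/5) - 1100)² = (√2*√(-15 - 1*⅗) - 1100)² = (√2*√(-15 - ⅗) - 1100)² = (√2*√(-78/5) - 1100)² = (√2*(I*√390/5) - 1100)² = (2*I*√195/5 - 1100)² = (-1100 + 2*I*√195/5)²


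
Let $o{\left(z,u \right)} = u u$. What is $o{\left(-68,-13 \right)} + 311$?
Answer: $480$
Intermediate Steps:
$o{\left(z,u \right)} = u^{2}$
$o{\left(-68,-13 \right)} + 311 = \left(-13\right)^{2} + 311 = 169 + 311 = 480$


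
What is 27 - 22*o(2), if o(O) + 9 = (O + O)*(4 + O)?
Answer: -303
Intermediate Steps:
o(O) = -9 + 2*O*(4 + O) (o(O) = -9 + (O + O)*(4 + O) = -9 + (2*O)*(4 + O) = -9 + 2*O*(4 + O))
27 - 22*o(2) = 27 - 22*(-9 + 2*2² + 8*2) = 27 - 22*(-9 + 2*4 + 16) = 27 - 22*(-9 + 8 + 16) = 27 - 22*15 = 27 - 330 = -303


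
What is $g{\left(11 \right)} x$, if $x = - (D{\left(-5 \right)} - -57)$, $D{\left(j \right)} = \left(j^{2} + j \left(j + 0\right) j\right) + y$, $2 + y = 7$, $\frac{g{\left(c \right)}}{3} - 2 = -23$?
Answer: $-2394$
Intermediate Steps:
$g{\left(c \right)} = -63$ ($g{\left(c \right)} = 6 + 3 \left(-23\right) = 6 - 69 = -63$)
$y = 5$ ($y = -2 + 7 = 5$)
$D{\left(j \right)} = 5 + j^{2} + j^{3}$ ($D{\left(j \right)} = \left(j^{2} + j \left(j + 0\right) j\right) + 5 = \left(j^{2} + j j j\right) + 5 = \left(j^{2} + j^{2} j\right) + 5 = \left(j^{2} + j^{3}\right) + 5 = 5 + j^{2} + j^{3}$)
$x = 38$ ($x = - (\left(5 + \left(-5\right)^{2} + \left(-5\right)^{3}\right) - -57) = - (\left(5 + 25 - 125\right) + 57) = - (-95 + 57) = \left(-1\right) \left(-38\right) = 38$)
$g{\left(11 \right)} x = \left(-63\right) 38 = -2394$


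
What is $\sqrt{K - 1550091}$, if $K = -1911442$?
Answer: $i \sqrt{3461533} \approx 1860.5 i$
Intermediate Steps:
$\sqrt{K - 1550091} = \sqrt{-1911442 - 1550091} = \sqrt{-3461533} = i \sqrt{3461533}$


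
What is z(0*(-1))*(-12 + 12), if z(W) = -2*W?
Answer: 0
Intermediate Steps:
z(0*(-1))*(-12 + 12) = (-0*(-1))*(-12 + 12) = -2*0*0 = 0*0 = 0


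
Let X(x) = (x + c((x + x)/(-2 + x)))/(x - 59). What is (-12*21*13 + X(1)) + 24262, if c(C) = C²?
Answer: 1217183/58 ≈ 20986.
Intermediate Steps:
X(x) = (x + 4*x²/(-2 + x)²)/(-59 + x) (X(x) = (x + ((x + x)/(-2 + x))²)/(x - 59) = (x + ((2*x)/(-2 + x))²)/(-59 + x) = (x + (2*x/(-2 + x))²)/(-59 + x) = (x + 4*x²/(-2 + x)²)/(-59 + x))
(-12*21*13 + X(1)) + 24262 = (-12*21*13 + 1*((-2 + 1)² + 4*1)/((-59 + 1)*(-2 + 1)²)) + 24262 = (-252*13 + 1*((-1)² + 4)/(-58*(-1)²)) + 24262 = (-3276 + 1*(-1/58)*1*(1 + 4)) + 24262 = (-3276 + 1*(-1/58)*1*5) + 24262 = (-3276 - 5/58) + 24262 = -190013/58 + 24262 = 1217183/58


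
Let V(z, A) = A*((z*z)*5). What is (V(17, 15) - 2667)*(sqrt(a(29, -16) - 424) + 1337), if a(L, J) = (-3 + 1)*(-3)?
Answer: 25413696 + 19008*I*sqrt(418) ≈ 2.5414e+7 + 3.8862e+5*I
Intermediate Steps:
a(L, J) = 6 (a(L, J) = -2*(-3) = 6)
V(z, A) = 5*A*z**2 (V(z, A) = A*(z**2*5) = A*(5*z**2) = 5*A*z**2)
(V(17, 15) - 2667)*(sqrt(a(29, -16) - 424) + 1337) = (5*15*17**2 - 2667)*(sqrt(6 - 424) + 1337) = (5*15*289 - 2667)*(sqrt(-418) + 1337) = (21675 - 2667)*(I*sqrt(418) + 1337) = 19008*(1337 + I*sqrt(418)) = 25413696 + 19008*I*sqrt(418)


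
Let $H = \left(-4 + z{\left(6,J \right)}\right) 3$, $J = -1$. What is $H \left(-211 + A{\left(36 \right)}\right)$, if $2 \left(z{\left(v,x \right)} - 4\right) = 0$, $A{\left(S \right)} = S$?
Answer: $0$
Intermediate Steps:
$z{\left(v,x \right)} = 4$ ($z{\left(v,x \right)} = 4 + \frac{1}{2} \cdot 0 = 4 + 0 = 4$)
$H = 0$ ($H = \left(-4 + 4\right) 3 = 0 \cdot 3 = 0$)
$H \left(-211 + A{\left(36 \right)}\right) = 0 \left(-211 + 36\right) = 0 \left(-175\right) = 0$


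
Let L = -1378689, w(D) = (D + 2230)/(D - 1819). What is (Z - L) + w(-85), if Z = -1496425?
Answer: -224171489/1904 ≈ -1.1774e+5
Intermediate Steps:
w(D) = (2230 + D)/(-1819 + D)
(Z - L) + w(-85) = (-1496425 - 1*(-1378689)) + (2230 - 85)/(-1819 - 85) = (-1496425 + 1378689) + 2145/(-1904) = -117736 - 1/1904*2145 = -117736 - 2145/1904 = -224171489/1904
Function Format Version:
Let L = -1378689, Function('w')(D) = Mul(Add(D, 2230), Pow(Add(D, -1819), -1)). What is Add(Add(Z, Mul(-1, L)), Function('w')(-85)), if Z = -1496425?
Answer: Rational(-224171489, 1904) ≈ -1.1774e+5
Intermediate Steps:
Function('w')(D) = Mul(Pow(Add(-1819, D), -1), Add(2230, D)) (Function('w')(D) = Mul(Add(2230, D), Pow(Add(-1819, D), -1)) = Mul(Pow(Add(-1819, D), -1), Add(2230, D)))
Add(Add(Z, Mul(-1, L)), Function('w')(-85)) = Add(Add(-1496425, Mul(-1, -1378689)), Mul(Pow(Add(-1819, -85), -1), Add(2230, -85))) = Add(Add(-1496425, 1378689), Mul(Pow(-1904, -1), 2145)) = Add(-117736, Mul(Rational(-1, 1904), 2145)) = Add(-117736, Rational(-2145, 1904)) = Rational(-224171489, 1904)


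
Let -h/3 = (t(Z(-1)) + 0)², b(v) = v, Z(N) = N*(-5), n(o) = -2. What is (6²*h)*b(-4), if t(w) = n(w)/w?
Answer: 1728/25 ≈ 69.120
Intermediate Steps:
Z(N) = -5*N
t(w) = -2/w
h = -12/25 (h = -3*(-2/((-5*(-1))) + 0)² = -3*(-2/5 + 0)² = -3*(-2*⅕ + 0)² = -3*(-⅖ + 0)² = -3*(-⅖)² = -3*4/25 = -12/25 ≈ -0.48000)
(6²*h)*b(-4) = (6²*(-12/25))*(-4) = (36*(-12/25))*(-4) = -432/25*(-4) = 1728/25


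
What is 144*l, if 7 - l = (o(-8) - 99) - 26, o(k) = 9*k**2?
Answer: -63936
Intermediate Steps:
l = -444 (l = 7 - ((9*(-8)**2 - 99) - 26) = 7 - ((9*64 - 99) - 26) = 7 - ((576 - 99) - 26) = 7 - (477 - 26) = 7 - 1*451 = 7 - 451 = -444)
144*l = 144*(-444) = -63936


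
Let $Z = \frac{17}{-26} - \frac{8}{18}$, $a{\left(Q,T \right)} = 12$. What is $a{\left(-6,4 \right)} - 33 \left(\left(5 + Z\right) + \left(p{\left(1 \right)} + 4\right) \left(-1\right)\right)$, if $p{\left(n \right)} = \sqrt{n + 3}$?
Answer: $\frac{6337}{78} \approx 81.244$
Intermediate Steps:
$p{\left(n \right)} = \sqrt{3 + n}$
$Z = - \frac{257}{234}$ ($Z = 17 \left(- \frac{1}{26}\right) - \frac{4}{9} = - \frac{17}{26} - \frac{4}{9} = - \frac{257}{234} \approx -1.0983$)
$a{\left(-6,4 \right)} - 33 \left(\left(5 + Z\right) + \left(p{\left(1 \right)} + 4\right) \left(-1\right)\right) = 12 - 33 \left(\left(5 - \frac{257}{234}\right) + \left(\sqrt{3 + 1} + 4\right) \left(-1\right)\right) = 12 - 33 \left(\frac{913}{234} + \left(\sqrt{4} + 4\right) \left(-1\right)\right) = 12 - 33 \left(\frac{913}{234} + \left(2 + 4\right) \left(-1\right)\right) = 12 - 33 \left(\frac{913}{234} + 6 \left(-1\right)\right) = 12 - 33 \left(\frac{913}{234} - 6\right) = 12 - - \frac{5401}{78} = 12 + \frac{5401}{78} = \frac{6337}{78}$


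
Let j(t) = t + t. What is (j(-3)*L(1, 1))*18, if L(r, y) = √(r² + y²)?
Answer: -108*√2 ≈ -152.74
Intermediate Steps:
j(t) = 2*t
(j(-3)*L(1, 1))*18 = ((2*(-3))*√(1² + 1²))*18 = -6*√(1 + 1)*18 = -6*√2*18 = -108*√2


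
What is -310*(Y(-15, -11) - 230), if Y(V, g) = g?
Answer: 74710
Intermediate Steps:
-310*(Y(-15, -11) - 230) = -310*(-11 - 230) = -310*(-241) = 74710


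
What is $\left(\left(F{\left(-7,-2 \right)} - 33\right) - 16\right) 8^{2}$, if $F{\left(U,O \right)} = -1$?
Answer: $-3200$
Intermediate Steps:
$\left(\left(F{\left(-7,-2 \right)} - 33\right) - 16\right) 8^{2} = \left(\left(-1 - 33\right) - 16\right) 8^{2} = \left(\left(-1 - 33\right) + \left(-17 + 1\right)\right) 64 = \left(\left(-1 - 33\right) - 16\right) 64 = \left(-34 - 16\right) 64 = \left(-50\right) 64 = -3200$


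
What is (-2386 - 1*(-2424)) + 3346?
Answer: 3384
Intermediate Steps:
(-2386 - 1*(-2424)) + 3346 = (-2386 + 2424) + 3346 = 38 + 3346 = 3384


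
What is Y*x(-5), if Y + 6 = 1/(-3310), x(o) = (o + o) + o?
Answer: 59583/662 ≈ 90.005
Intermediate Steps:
x(o) = 3*o (x(o) = 2*o + o = 3*o)
Y = -19861/3310 (Y = -6 + 1/(-3310) = -6 - 1/3310 = -19861/3310 ≈ -6.0003)
Y*x(-5) = -59583*(-5)/3310 = -19861/3310*(-15) = 59583/662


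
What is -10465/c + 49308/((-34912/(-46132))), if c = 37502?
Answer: 1332883728113/20457341 ≈ 65154.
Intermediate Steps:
-10465/c + 49308/((-34912/(-46132))) = -10465/37502 + 49308/((-34912/(-46132))) = -10465*1/37502 + 49308/((-34912*(-1/46132))) = -10465/37502 + 49308/(8728/11533) = -10465/37502 + 49308*(11533/8728) = -10465/37502 + 142167291/2182 = 1332883728113/20457341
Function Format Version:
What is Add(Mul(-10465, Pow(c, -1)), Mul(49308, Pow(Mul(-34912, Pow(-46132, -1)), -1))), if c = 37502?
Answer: Rational(1332883728113, 20457341) ≈ 65154.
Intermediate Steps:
Add(Mul(-10465, Pow(c, -1)), Mul(49308, Pow(Mul(-34912, Pow(-46132, -1)), -1))) = Add(Mul(-10465, Pow(37502, -1)), Mul(49308, Pow(Mul(-34912, Pow(-46132, -1)), -1))) = Add(Mul(-10465, Rational(1, 37502)), Mul(49308, Pow(Mul(-34912, Rational(-1, 46132)), -1))) = Add(Rational(-10465, 37502), Mul(49308, Pow(Rational(8728, 11533), -1))) = Add(Rational(-10465, 37502), Mul(49308, Rational(11533, 8728))) = Add(Rational(-10465, 37502), Rational(142167291, 2182)) = Rational(1332883728113, 20457341)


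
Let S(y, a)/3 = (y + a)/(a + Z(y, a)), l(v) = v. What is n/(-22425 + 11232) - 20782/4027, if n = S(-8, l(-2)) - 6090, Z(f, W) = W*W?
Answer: -69342697/15024737 ≈ -4.6152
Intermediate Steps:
Z(f, W) = W**2
S(y, a) = 3*(a + y)/(a + a**2) (S(y, a) = 3*((y + a)/(a + a**2)) = 3*((a + y)/(a + a**2)) = 3*(a + y)/(a + a**2))
n = -6105 (n = 3*(-2 - 8)/(-2*(1 - 2)) - 6090 = 3*(-1/2)*(-10)/(-1) - 6090 = 3*(-1/2)*(-1)*(-10) - 6090 = -15 - 6090 = -6105)
n/(-22425 + 11232) - 20782/4027 = -6105/(-22425 + 11232) - 20782/4027 = -6105/(-11193) - 20782*1/4027 = -6105*(-1/11193) - 20782/4027 = 2035/3731 - 20782/4027 = -69342697/15024737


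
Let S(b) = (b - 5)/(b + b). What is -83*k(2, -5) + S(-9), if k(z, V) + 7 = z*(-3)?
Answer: 9718/9 ≈ 1079.8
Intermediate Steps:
k(z, V) = -7 - 3*z (k(z, V) = -7 + z*(-3) = -7 - 3*z)
S(b) = (-5 + b)/(2*b) (S(b) = (-5 + b)/((2*b)) = (-5 + b)*(1/(2*b)) = (-5 + b)/(2*b))
-83*k(2, -5) + S(-9) = -83*(-7 - 3*2) + (½)*(-5 - 9)/(-9) = -83*(-7 - 6) + (½)*(-⅑)*(-14) = -83*(-13) + 7/9 = 1079 + 7/9 = 9718/9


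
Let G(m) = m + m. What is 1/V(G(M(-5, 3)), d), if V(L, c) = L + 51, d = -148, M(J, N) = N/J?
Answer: 5/249 ≈ 0.020080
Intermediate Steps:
G(m) = 2*m
V(L, c) = 51 + L
1/V(G(M(-5, 3)), d) = 1/(51 + 2*(3/(-5))) = 1/(51 + 2*(3*(-⅕))) = 1/(51 + 2*(-⅗)) = 1/(51 - 6/5) = 1/(249/5) = 5/249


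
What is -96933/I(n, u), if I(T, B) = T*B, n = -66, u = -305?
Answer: -32311/6710 ≈ -4.8154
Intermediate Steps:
I(T, B) = B*T
-96933/I(n, u) = -96933/((-305*(-66))) = -96933/20130 = -96933*1/20130 = -32311/6710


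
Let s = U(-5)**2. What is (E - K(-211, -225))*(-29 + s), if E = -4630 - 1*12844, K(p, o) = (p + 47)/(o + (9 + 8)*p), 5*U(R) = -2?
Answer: 12006642123/23825 ≈ 5.0395e+5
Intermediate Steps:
U(R) = -2/5 (U(R) = (1/5)*(-2) = -2/5)
K(p, o) = (47 + p)/(o + 17*p)
s = 4/25 (s = (-2/5)**2 = 4/25 ≈ 0.16000)
E = -17474 (E = -4630 - 12844 = -17474)
(E - K(-211, -225))*(-29 + s) = (-17474 - (47 - 211)/(-225 + 17*(-211)))*(-29 + 4/25) = (-17474 - (-164)/(-225 - 3587))*(-721/25) = (-17474 - (-164)/(-3812))*(-721/25) = (-17474 - (-1)*(-164)/3812)*(-721/25) = (-17474 - 1*41/953)*(-721/25) = (-17474 - 41/953)*(-721/25) = -16652763/953*(-721/25) = 12006642123/23825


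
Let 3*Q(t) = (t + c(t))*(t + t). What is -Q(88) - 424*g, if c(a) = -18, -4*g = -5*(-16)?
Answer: 13120/3 ≈ 4373.3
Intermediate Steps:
g = -20 (g = -(-5)*(-16)/4 = -¼*80 = -20)
Q(t) = 2*t*(-18 + t)/3 (Q(t) = ((t - 18)*(t + t))/3 = ((-18 + t)*(2*t))/3 = (2*t*(-18 + t))/3 = 2*t*(-18 + t)/3)
-Q(88) - 424*g = -2*88*(-18 + 88)/3 - 424*(-20) = -2*88*70/3 + 8480 = -1*12320/3 + 8480 = -12320/3 + 8480 = 13120/3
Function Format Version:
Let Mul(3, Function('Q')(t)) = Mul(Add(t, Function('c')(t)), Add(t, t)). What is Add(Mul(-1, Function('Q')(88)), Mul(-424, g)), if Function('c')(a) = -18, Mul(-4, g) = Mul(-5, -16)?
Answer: Rational(13120, 3) ≈ 4373.3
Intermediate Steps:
g = -20 (g = Mul(Rational(-1, 4), Mul(-5, -16)) = Mul(Rational(-1, 4), 80) = -20)
Function('Q')(t) = Mul(Rational(2, 3), t, Add(-18, t)) (Function('Q')(t) = Mul(Rational(1, 3), Mul(Add(t, -18), Add(t, t))) = Mul(Rational(1, 3), Mul(Add(-18, t), Mul(2, t))) = Mul(Rational(1, 3), Mul(2, t, Add(-18, t))) = Mul(Rational(2, 3), t, Add(-18, t)))
Add(Mul(-1, Function('Q')(88)), Mul(-424, g)) = Add(Mul(-1, Mul(Rational(2, 3), 88, Add(-18, 88))), Mul(-424, -20)) = Add(Mul(-1, Mul(Rational(2, 3), 88, 70)), 8480) = Add(Mul(-1, Rational(12320, 3)), 8480) = Add(Rational(-12320, 3), 8480) = Rational(13120, 3)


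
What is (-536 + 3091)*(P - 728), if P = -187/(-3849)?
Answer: -7158816175/3849 ≈ -1.8599e+6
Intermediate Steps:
P = 187/3849 (P = -187*(-1/3849) = 187/3849 ≈ 0.048584)
(-536 + 3091)*(P - 728) = (-536 + 3091)*(187/3849 - 728) = 2555*(-2801885/3849) = -7158816175/3849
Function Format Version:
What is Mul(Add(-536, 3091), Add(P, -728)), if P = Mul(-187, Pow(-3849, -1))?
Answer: Rational(-7158816175, 3849) ≈ -1.8599e+6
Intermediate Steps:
P = Rational(187, 3849) (P = Mul(-187, Rational(-1, 3849)) = Rational(187, 3849) ≈ 0.048584)
Mul(Add(-536, 3091), Add(P, -728)) = Mul(Add(-536, 3091), Add(Rational(187, 3849), -728)) = Mul(2555, Rational(-2801885, 3849)) = Rational(-7158816175, 3849)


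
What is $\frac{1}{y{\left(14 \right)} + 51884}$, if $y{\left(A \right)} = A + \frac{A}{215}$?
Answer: $\frac{215}{11158084} \approx 1.9269 \cdot 10^{-5}$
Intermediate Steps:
$y{\left(A \right)} = \frac{216 A}{215}$ ($y{\left(A \right)} = A + A \frac{1}{215} = A + \frac{A}{215} = \frac{216 A}{215}$)
$\frac{1}{y{\left(14 \right)} + 51884} = \frac{1}{\frac{216}{215} \cdot 14 + 51884} = \frac{1}{\frac{3024}{215} + 51884} = \frac{1}{\frac{11158084}{215}} = \frac{215}{11158084}$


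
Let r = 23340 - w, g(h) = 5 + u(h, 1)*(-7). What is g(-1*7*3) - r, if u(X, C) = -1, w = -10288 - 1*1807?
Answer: -35423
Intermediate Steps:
w = -12095 (w = -10288 - 1807 = -12095)
g(h) = 12 (g(h) = 5 - 1*(-7) = 5 + 7 = 12)
r = 35435 (r = 23340 - 1*(-12095) = 23340 + 12095 = 35435)
g(-1*7*3) - r = 12 - 1*35435 = 12 - 35435 = -35423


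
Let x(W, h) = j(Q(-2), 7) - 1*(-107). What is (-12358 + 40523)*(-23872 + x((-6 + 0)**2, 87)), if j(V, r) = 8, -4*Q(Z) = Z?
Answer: -669115905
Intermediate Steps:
Q(Z) = -Z/4
x(W, h) = 115 (x(W, h) = 8 - 1*(-107) = 8 + 107 = 115)
(-12358 + 40523)*(-23872 + x((-6 + 0)**2, 87)) = (-12358 + 40523)*(-23872 + 115) = 28165*(-23757) = -669115905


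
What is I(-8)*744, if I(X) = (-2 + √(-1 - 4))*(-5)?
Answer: 7440 - 3720*I*√5 ≈ 7440.0 - 8318.2*I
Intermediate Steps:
I(X) = 10 - 5*I*√5 (I(X) = (-2 + √(-5))*(-5) = (-2 + I*√5)*(-5) = 10 - 5*I*√5)
I(-8)*744 = (10 - 5*I*√5)*744 = 7440 - 3720*I*√5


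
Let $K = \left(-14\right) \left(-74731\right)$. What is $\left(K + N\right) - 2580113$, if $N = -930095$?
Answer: $-2463974$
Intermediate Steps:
$K = 1046234$
$\left(K + N\right) - 2580113 = \left(1046234 - 930095\right) - 2580113 = 116139 - 2580113 = -2463974$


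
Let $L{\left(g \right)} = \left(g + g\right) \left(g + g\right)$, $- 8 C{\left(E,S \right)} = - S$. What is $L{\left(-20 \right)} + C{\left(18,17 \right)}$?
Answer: $\frac{12817}{8} \approx 1602.1$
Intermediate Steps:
$C{\left(E,S \right)} = \frac{S}{8}$ ($C{\left(E,S \right)} = - \frac{\left(-1\right) S}{8} = \frac{S}{8}$)
$L{\left(g \right)} = 4 g^{2}$ ($L{\left(g \right)} = 2 g 2 g = 4 g^{2}$)
$L{\left(-20 \right)} + C{\left(18,17 \right)} = 4 \left(-20\right)^{2} + \frac{1}{8} \cdot 17 = 4 \cdot 400 + \frac{17}{8} = 1600 + \frac{17}{8} = \frac{12817}{8}$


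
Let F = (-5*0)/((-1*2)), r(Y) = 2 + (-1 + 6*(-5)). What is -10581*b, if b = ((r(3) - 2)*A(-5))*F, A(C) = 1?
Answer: 0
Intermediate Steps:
r(Y) = -29 (r(Y) = 2 + (-1 - 30) = 2 - 31 = -29)
F = 0 (F = 0/(-2) = 0*(-½) = 0)
b = 0 (b = ((-29 - 2)*1)*0 = -31*1*0 = -31*0 = 0)
-10581*b = -10581*0 = 0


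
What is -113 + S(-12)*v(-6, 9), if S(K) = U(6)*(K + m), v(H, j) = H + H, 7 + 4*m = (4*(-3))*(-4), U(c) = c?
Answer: 13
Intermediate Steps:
m = 41/4 (m = -7/4 + ((4*(-3))*(-4))/4 = -7/4 + (-12*(-4))/4 = -7/4 + (¼)*48 = -7/4 + 12 = 41/4 ≈ 10.250)
v(H, j) = 2*H
S(K) = 123/2 + 6*K (S(K) = 6*(K + 41/4) = 6*(41/4 + K) = 123/2 + 6*K)
-113 + S(-12)*v(-6, 9) = -113 + (123/2 + 6*(-12))*(2*(-6)) = -113 + (123/2 - 72)*(-12) = -113 - 21/2*(-12) = -113 + 126 = 13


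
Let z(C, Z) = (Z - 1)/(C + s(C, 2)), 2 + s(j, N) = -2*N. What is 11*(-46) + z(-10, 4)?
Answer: -8099/16 ≈ -506.19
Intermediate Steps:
s(j, N) = -2 - 2*N
z(C, Z) = (-1 + Z)/(-6 + C) (z(C, Z) = (Z - 1)/(C + (-2 - 2*2)) = (-1 + Z)/(C + (-2 - 4)) = (-1 + Z)/(C - 6) = (-1 + Z)/(-6 + C))
11*(-46) + z(-10, 4) = 11*(-46) + (-1 + 4)/(-6 - 10) = -506 + 3/(-16) = -506 - 1/16*3 = -506 - 3/16 = -8099/16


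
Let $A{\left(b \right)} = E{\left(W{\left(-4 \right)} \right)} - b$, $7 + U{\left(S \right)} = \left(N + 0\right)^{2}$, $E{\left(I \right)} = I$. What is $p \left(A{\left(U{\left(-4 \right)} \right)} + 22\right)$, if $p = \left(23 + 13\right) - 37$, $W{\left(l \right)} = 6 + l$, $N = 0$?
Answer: $-31$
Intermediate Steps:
$U{\left(S \right)} = -7$ ($U{\left(S \right)} = -7 + \left(0 + 0\right)^{2} = -7 + 0^{2} = -7 + 0 = -7$)
$p = -1$ ($p = 36 - 37 = -1$)
$A{\left(b \right)} = 2 - b$ ($A{\left(b \right)} = \left(6 - 4\right) - b = 2 - b$)
$p \left(A{\left(U{\left(-4 \right)} \right)} + 22\right) = - (\left(2 - -7\right) + 22) = - (\left(2 + 7\right) + 22) = - (9 + 22) = \left(-1\right) 31 = -31$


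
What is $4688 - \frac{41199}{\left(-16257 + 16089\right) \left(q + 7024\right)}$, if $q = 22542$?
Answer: $\frac{7761916581}{1655696} \approx 4688.0$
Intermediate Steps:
$4688 - \frac{41199}{\left(-16257 + 16089\right) \left(q + 7024\right)} = 4688 - \frac{41199}{\left(-16257 + 16089\right) \left(22542 + 7024\right)} = 4688 - \frac{41199}{\left(-168\right) 29566} = 4688 - \frac{41199}{-4967088} = 4688 - - \frac{13733}{1655696} = 4688 + \frac{13733}{1655696} = \frac{7761916581}{1655696}$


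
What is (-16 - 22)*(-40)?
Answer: 1520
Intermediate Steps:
(-16 - 22)*(-40) = -38*(-40) = 1520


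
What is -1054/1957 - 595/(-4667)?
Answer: -3754603/9133319 ≈ -0.41109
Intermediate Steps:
-1054/1957 - 595/(-4667) = -1054*1/1957 - 595*(-1/4667) = -1054/1957 + 595/4667 = -3754603/9133319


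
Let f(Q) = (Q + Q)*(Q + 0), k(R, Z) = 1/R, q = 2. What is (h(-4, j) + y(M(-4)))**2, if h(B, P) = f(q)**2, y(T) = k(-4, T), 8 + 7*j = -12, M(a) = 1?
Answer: 65025/16 ≈ 4064.1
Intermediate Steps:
f(Q) = 2*Q**2 (f(Q) = (2*Q)*Q = 2*Q**2)
j = -20/7 (j = -8/7 + (1/7)*(-12) = -8/7 - 12/7 = -20/7 ≈ -2.8571)
y(T) = -1/4 (y(T) = 1/(-4) = -1/4)
h(B, P) = 64 (h(B, P) = (2*2**2)**2 = (2*4)**2 = 8**2 = 64)
(h(-4, j) + y(M(-4)))**2 = (64 - 1/4)**2 = (255/4)**2 = 65025/16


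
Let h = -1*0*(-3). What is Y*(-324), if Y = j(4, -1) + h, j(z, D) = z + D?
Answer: -972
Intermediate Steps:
j(z, D) = D + z
h = 0 (h = 0*(-3) = 0)
Y = 3 (Y = (-1 + 4) + 0 = 3 + 0 = 3)
Y*(-324) = 3*(-324) = -972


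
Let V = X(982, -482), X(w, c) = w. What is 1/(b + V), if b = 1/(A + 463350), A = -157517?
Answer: 305833/300328007 ≈ 0.0010183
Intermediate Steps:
b = 1/305833 (b = 1/(-157517 + 463350) = 1/305833 ≈ 3.2698e-6)
V = 982
1/(b + V) = 1/(1/305833 + 982) = 1/(300328007/305833) = 305833/300328007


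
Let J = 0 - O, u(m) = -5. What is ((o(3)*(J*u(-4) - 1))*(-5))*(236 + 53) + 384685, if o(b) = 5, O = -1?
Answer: 428035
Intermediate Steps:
J = 1 (J = 0 - 1*(-1) = 0 + 1 = 1)
((o(3)*(J*u(-4) - 1))*(-5))*(236 + 53) + 384685 = ((5*(1*(-5) - 1))*(-5))*(236 + 53) + 384685 = ((5*(-5 - 1))*(-5))*289 + 384685 = ((5*(-6))*(-5))*289 + 384685 = -30*(-5)*289 + 384685 = 150*289 + 384685 = 43350 + 384685 = 428035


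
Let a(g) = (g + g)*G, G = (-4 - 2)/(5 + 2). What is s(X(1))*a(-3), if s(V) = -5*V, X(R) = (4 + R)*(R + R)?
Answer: -1800/7 ≈ -257.14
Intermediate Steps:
X(R) = 2*R*(4 + R) (X(R) = (4 + R)*(2*R) = 2*R*(4 + R))
G = -6/7 ≈ -0.85714
a(g) = -12*g/7 (a(g) = (g + g)*(-6/7) = (2*g)*(-6/7) = -12*g/7)
s(X(1))*a(-3) = (-10*(4 + 1))*(-12/7*(-3)) = -10*5*(36/7) = -5*10*(36/7) = -50*36/7 = -1800/7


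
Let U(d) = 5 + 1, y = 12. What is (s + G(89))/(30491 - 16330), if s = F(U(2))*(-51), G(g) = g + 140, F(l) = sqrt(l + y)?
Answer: 229/14161 - 9*sqrt(2)/833 ≈ 0.00089156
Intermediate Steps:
U(d) = 6
F(l) = sqrt(12 + l) (F(l) = sqrt(l + 12) = sqrt(12 + l))
G(g) = 140 + g
s = -153*sqrt(2) (s = sqrt(12 + 6)*(-51) = sqrt(18)*(-51) = (3*sqrt(2))*(-51) = -153*sqrt(2) ≈ -216.37)
(s + G(89))/(30491 - 16330) = (-153*sqrt(2) + (140 + 89))/(30491 - 16330) = (-153*sqrt(2) + 229)/14161 = (229 - 153*sqrt(2))*(1/14161) = 229/14161 - 9*sqrt(2)/833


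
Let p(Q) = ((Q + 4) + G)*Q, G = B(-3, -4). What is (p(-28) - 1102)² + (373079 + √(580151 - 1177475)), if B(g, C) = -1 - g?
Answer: 609275 + 2*I*√149331 ≈ 6.0928e+5 + 772.87*I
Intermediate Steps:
G = 2 (G = -1 - 1*(-3) = -1 + 3 = 2)
p(Q) = Q*(6 + Q) (p(Q) = ((Q + 4) + 2)*Q = ((4 + Q) + 2)*Q = (6 + Q)*Q = Q*(6 + Q))
(p(-28) - 1102)² + (373079 + √(580151 - 1177475)) = (-28*(6 - 28) - 1102)² + (373079 + √(580151 - 1177475)) = (-28*(-22) - 1102)² + (373079 + √(-597324)) = (616 - 1102)² + (373079 + 2*I*√149331) = (-486)² + (373079 + 2*I*√149331) = 236196 + (373079 + 2*I*√149331) = 609275 + 2*I*√149331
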